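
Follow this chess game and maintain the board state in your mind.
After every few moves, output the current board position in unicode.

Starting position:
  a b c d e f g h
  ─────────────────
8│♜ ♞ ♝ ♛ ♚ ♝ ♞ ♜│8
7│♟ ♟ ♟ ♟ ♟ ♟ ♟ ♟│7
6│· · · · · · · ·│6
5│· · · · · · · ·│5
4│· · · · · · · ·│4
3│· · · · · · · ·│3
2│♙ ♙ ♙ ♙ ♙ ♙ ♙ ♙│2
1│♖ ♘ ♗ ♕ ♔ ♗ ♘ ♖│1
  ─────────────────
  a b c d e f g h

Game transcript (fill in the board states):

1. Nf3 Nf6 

  a b c d e f g h
  ─────────────────
8│♜ ♞ ♝ ♛ ♚ ♝ · ♜│8
7│♟ ♟ ♟ ♟ ♟ ♟ ♟ ♟│7
6│· · · · · ♞ · ·│6
5│· · · · · · · ·│5
4│· · · · · · · ·│4
3│· · · · · ♘ · ·│3
2│♙ ♙ ♙ ♙ ♙ ♙ ♙ ♙│2
1│♖ ♘ ♗ ♕ ♔ ♗ · ♖│1
  ─────────────────
  a b c d e f g h

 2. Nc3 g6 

  a b c d e f g h
  ─────────────────
8│♜ ♞ ♝ ♛ ♚ ♝ · ♜│8
7│♟ ♟ ♟ ♟ ♟ ♟ · ♟│7
6│· · · · · ♞ ♟ ·│6
5│· · · · · · · ·│5
4│· · · · · · · ·│4
3│· · ♘ · · ♘ · ·│3
2│♙ ♙ ♙ ♙ ♙ ♙ ♙ ♙│2
1│♖ · ♗ ♕ ♔ ♗ · ♖│1
  ─────────────────
  a b c d e f g h

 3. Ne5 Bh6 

  a b c d e f g h
  ─────────────────
8│♜ ♞ ♝ ♛ ♚ · · ♜│8
7│♟ ♟ ♟ ♟ ♟ ♟ · ♟│7
6│· · · · · ♞ ♟ ♝│6
5│· · · · ♘ · · ·│5
4│· · · · · · · ·│4
3│· · ♘ · · · · ·│3
2│♙ ♙ ♙ ♙ ♙ ♙ ♙ ♙│2
1│♖ · ♗ ♕ ♔ ♗ · ♖│1
  ─────────────────
  a b c d e f g h

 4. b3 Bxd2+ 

  a b c d e f g h
  ─────────────────
8│♜ ♞ ♝ ♛ ♚ · · ♜│8
7│♟ ♟ ♟ ♟ ♟ ♟ · ♟│7
6│· · · · · ♞ ♟ ·│6
5│· · · · ♘ · · ·│5
4│· · · · · · · ·│4
3│· ♙ ♘ · · · · ·│3
2│♙ · ♙ ♝ ♙ ♙ ♙ ♙│2
1│♖ · ♗ ♕ ♔ ♗ · ♖│1
  ─────────────────
  a b c d e f g h



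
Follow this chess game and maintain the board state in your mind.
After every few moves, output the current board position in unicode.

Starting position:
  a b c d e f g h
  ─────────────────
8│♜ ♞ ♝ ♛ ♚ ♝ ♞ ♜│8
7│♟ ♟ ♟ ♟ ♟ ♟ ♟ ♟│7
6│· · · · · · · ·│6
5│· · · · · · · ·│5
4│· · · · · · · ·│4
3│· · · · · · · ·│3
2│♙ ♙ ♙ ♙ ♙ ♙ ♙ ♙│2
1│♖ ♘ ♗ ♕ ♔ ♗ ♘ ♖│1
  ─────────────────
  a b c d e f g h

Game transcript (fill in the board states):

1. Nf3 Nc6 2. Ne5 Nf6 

  a b c d e f g h
  ─────────────────
8│♜ · ♝ ♛ ♚ ♝ · ♜│8
7│♟ ♟ ♟ ♟ ♟ ♟ ♟ ♟│7
6│· · ♞ · · ♞ · ·│6
5│· · · · ♘ · · ·│5
4│· · · · · · · ·│4
3│· · · · · · · ·│3
2│♙ ♙ ♙ ♙ ♙ ♙ ♙ ♙│2
1│♖ ♘ ♗ ♕ ♔ ♗ · ♖│1
  ─────────────────
  a b c d e f g h

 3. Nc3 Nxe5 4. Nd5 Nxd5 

  a b c d e f g h
  ─────────────────
8│♜ · ♝ ♛ ♚ ♝ · ♜│8
7│♟ ♟ ♟ ♟ ♟ ♟ ♟ ♟│7
6│· · · · · · · ·│6
5│· · · ♞ ♞ · · ·│5
4│· · · · · · · ·│4
3│· · · · · · · ·│3
2│♙ ♙ ♙ ♙ ♙ ♙ ♙ ♙│2
1│♖ · ♗ ♕ ♔ ♗ · ♖│1
  ─────────────────
  a b c d e f g h

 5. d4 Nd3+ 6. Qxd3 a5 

  a b c d e f g h
  ─────────────────
8│♜ · ♝ ♛ ♚ ♝ · ♜│8
7│· ♟ ♟ ♟ ♟ ♟ ♟ ♟│7
6│· · · · · · · ·│6
5│♟ · · ♞ · · · ·│5
4│· · · ♙ · · · ·│4
3│· · · ♕ · · · ·│3
2│♙ ♙ ♙ · ♙ ♙ ♙ ♙│2
1│♖ · ♗ · ♔ ♗ · ♖│1
  ─────────────────
  a b c d e f g h

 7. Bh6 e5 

  a b c d e f g h
  ─────────────────
8│♜ · ♝ ♛ ♚ ♝ · ♜│8
7│· ♟ ♟ ♟ · ♟ ♟ ♟│7
6│· · · · · · · ♗│6
5│♟ · · ♞ ♟ · · ·│5
4│· · · ♙ · · · ·│4
3│· · · ♕ · · · ·│3
2│♙ ♙ ♙ · ♙ ♙ ♙ ♙│2
1│♖ · · · ♔ ♗ · ♖│1
  ─────────────────
  a b c d e f g h


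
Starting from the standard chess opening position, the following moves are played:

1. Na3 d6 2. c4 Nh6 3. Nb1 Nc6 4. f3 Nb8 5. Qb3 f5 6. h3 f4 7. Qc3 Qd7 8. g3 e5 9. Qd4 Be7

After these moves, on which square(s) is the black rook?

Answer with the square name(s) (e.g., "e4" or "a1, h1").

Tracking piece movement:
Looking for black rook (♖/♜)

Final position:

  a b c d e f g h
  ─────────────────
8│♜ ♞ ♝ · ♚ · · ♜│8
7│♟ ♟ ♟ ♛ ♝ · ♟ ♟│7
6│· · · ♟ · · · ♞│6
5│· · · · ♟ · · ·│5
4│· · ♙ ♕ · ♟ · ·│4
3│· · · · · ♙ ♙ ♙│3
2│♙ ♙ · ♙ ♙ · · ·│2
1│♖ ♘ ♗ · ♔ ♗ ♘ ♖│1
  ─────────────────
  a b c d e f g h


a8, h8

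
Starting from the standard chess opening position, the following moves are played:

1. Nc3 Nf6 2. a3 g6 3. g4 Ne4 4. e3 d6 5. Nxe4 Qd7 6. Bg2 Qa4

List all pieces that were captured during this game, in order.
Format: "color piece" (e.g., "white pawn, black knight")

Tracking captures:
  Nxe4: captured black knight

black knight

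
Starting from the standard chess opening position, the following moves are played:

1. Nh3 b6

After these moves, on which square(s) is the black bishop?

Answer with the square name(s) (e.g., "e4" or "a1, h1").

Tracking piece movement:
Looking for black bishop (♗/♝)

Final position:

  a b c d e f g h
  ─────────────────
8│♜ ♞ ♝ ♛ ♚ ♝ ♞ ♜│8
7│♟ · ♟ ♟ ♟ ♟ ♟ ♟│7
6│· ♟ · · · · · ·│6
5│· · · · · · · ·│5
4│· · · · · · · ·│4
3│· · · · · · · ♘│3
2│♙ ♙ ♙ ♙ ♙ ♙ ♙ ♙│2
1│♖ ♘ ♗ ♕ ♔ ♗ · ♖│1
  ─────────────────
  a b c d e f g h


c8, f8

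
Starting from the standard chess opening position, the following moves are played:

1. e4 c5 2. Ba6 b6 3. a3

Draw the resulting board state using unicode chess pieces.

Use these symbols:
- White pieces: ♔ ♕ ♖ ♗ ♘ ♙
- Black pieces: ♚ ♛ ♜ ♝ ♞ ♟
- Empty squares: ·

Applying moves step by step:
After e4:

♜ ♞ ♝ ♛ ♚ ♝ ♞ ♜
♟ ♟ ♟ ♟ ♟ ♟ ♟ ♟
· · · · · · · ·
· · · · · · · ·
· · · · ♙ · · ·
· · · · · · · ·
♙ ♙ ♙ ♙ · ♙ ♙ ♙
♖ ♘ ♗ ♕ ♔ ♗ ♘ ♖


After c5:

♜ ♞ ♝ ♛ ♚ ♝ ♞ ♜
♟ ♟ · ♟ ♟ ♟ ♟ ♟
· · · · · · · ·
· · ♟ · · · · ·
· · · · ♙ · · ·
· · · · · · · ·
♙ ♙ ♙ ♙ · ♙ ♙ ♙
♖ ♘ ♗ ♕ ♔ ♗ ♘ ♖


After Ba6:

♜ ♞ ♝ ♛ ♚ ♝ ♞ ♜
♟ ♟ · ♟ ♟ ♟ ♟ ♟
♗ · · · · · · ·
· · ♟ · · · · ·
· · · · ♙ · · ·
· · · · · · · ·
♙ ♙ ♙ ♙ · ♙ ♙ ♙
♖ ♘ ♗ ♕ ♔ · ♘ ♖


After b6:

♜ ♞ ♝ ♛ ♚ ♝ ♞ ♜
♟ · · ♟ ♟ ♟ ♟ ♟
♗ ♟ · · · · · ·
· · ♟ · · · · ·
· · · · ♙ · · ·
· · · · · · · ·
♙ ♙ ♙ ♙ · ♙ ♙ ♙
♖ ♘ ♗ ♕ ♔ · ♘ ♖


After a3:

♜ ♞ ♝ ♛ ♚ ♝ ♞ ♜
♟ · · ♟ ♟ ♟ ♟ ♟
♗ ♟ · · · · · ·
· · ♟ · · · · ·
· · · · ♙ · · ·
♙ · · · · · · ·
· ♙ ♙ ♙ · ♙ ♙ ♙
♖ ♘ ♗ ♕ ♔ · ♘ ♖



  a b c d e f g h
  ─────────────────
8│♜ ♞ ♝ ♛ ♚ ♝ ♞ ♜│8
7│♟ · · ♟ ♟ ♟ ♟ ♟│7
6│♗ ♟ · · · · · ·│6
5│· · ♟ · · · · ·│5
4│· · · · ♙ · · ·│4
3│♙ · · · · · · ·│3
2│· ♙ ♙ ♙ · ♙ ♙ ♙│2
1│♖ ♘ ♗ ♕ ♔ · ♘ ♖│1
  ─────────────────
  a b c d e f g h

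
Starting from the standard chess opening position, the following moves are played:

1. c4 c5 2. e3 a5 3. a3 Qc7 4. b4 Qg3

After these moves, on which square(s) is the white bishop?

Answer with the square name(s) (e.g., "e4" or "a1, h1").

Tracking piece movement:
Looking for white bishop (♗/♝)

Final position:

  a b c d e f g h
  ─────────────────
8│♜ ♞ ♝ · ♚ ♝ ♞ ♜│8
7│· ♟ · ♟ ♟ ♟ ♟ ♟│7
6│· · · · · · · ·│6
5│♟ · ♟ · · · · ·│5
4│· ♙ ♙ · · · · ·│4
3│♙ · · · ♙ · ♛ ·│3
2│· · · ♙ · ♙ ♙ ♙│2
1│♖ ♘ ♗ ♕ ♔ ♗ ♘ ♖│1
  ─────────────────
  a b c d e f g h


c1, f1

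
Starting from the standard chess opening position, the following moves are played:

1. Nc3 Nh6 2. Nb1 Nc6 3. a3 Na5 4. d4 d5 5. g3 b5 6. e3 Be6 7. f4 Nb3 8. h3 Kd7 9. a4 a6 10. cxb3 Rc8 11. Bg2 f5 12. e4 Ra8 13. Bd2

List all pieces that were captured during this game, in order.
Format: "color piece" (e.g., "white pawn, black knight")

Tracking captures:
  cxb3: captured black knight

black knight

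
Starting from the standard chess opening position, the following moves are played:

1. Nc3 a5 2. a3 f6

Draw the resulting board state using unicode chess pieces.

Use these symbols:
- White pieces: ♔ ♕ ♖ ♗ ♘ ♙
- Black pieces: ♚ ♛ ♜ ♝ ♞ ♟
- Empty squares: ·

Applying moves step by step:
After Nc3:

♜ ♞ ♝ ♛ ♚ ♝ ♞ ♜
♟ ♟ ♟ ♟ ♟ ♟ ♟ ♟
· · · · · · · ·
· · · · · · · ·
· · · · · · · ·
· · ♘ · · · · ·
♙ ♙ ♙ ♙ ♙ ♙ ♙ ♙
♖ · ♗ ♕ ♔ ♗ ♘ ♖


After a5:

♜ ♞ ♝ ♛ ♚ ♝ ♞ ♜
· ♟ ♟ ♟ ♟ ♟ ♟ ♟
· · · · · · · ·
♟ · · · · · · ·
· · · · · · · ·
· · ♘ · · · · ·
♙ ♙ ♙ ♙ ♙ ♙ ♙ ♙
♖ · ♗ ♕ ♔ ♗ ♘ ♖


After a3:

♜ ♞ ♝ ♛ ♚ ♝ ♞ ♜
· ♟ ♟ ♟ ♟ ♟ ♟ ♟
· · · · · · · ·
♟ · · · · · · ·
· · · · · · · ·
♙ · ♘ · · · · ·
· ♙ ♙ ♙ ♙ ♙ ♙ ♙
♖ · ♗ ♕ ♔ ♗ ♘ ♖


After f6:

♜ ♞ ♝ ♛ ♚ ♝ ♞ ♜
· ♟ ♟ ♟ ♟ · ♟ ♟
· · · · · ♟ · ·
♟ · · · · · · ·
· · · · · · · ·
♙ · ♘ · · · · ·
· ♙ ♙ ♙ ♙ ♙ ♙ ♙
♖ · ♗ ♕ ♔ ♗ ♘ ♖



  a b c d e f g h
  ─────────────────
8│♜ ♞ ♝ ♛ ♚ ♝ ♞ ♜│8
7│· ♟ ♟ ♟ ♟ · ♟ ♟│7
6│· · · · · ♟ · ·│6
5│♟ · · · · · · ·│5
4│· · · · · · · ·│4
3│♙ · ♘ · · · · ·│3
2│· ♙ ♙ ♙ ♙ ♙ ♙ ♙│2
1│♖ · ♗ ♕ ♔ ♗ ♘ ♖│1
  ─────────────────
  a b c d e f g h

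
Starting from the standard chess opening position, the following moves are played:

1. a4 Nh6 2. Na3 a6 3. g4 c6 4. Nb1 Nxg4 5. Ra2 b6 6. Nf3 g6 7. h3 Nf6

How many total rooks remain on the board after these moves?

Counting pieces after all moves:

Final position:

  a b c d e f g h
  ─────────────────
8│♜ ♞ ♝ ♛ ♚ ♝ · ♜│8
7│· · · ♟ ♟ ♟ · ♟│7
6│♟ ♟ ♟ · · ♞ ♟ ·│6
5│· · · · · · · ·│5
4│♙ · · · · · · ·│4
3│· · · · · ♘ · ♙│3
2│♖ ♙ ♙ ♙ ♙ ♙ · ·│2
1│· ♘ ♗ ♕ ♔ ♗ · ♖│1
  ─────────────────
  a b c d e f g h


4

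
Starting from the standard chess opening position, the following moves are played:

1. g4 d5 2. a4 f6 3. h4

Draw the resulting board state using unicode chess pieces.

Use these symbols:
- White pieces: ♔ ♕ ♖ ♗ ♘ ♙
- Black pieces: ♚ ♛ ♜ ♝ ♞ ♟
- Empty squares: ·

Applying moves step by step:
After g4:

♜ ♞ ♝ ♛ ♚ ♝ ♞ ♜
♟ ♟ ♟ ♟ ♟ ♟ ♟ ♟
· · · · · · · ·
· · · · · · · ·
· · · · · · ♙ ·
· · · · · · · ·
♙ ♙ ♙ ♙ ♙ ♙ · ♙
♖ ♘ ♗ ♕ ♔ ♗ ♘ ♖


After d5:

♜ ♞ ♝ ♛ ♚ ♝ ♞ ♜
♟ ♟ ♟ · ♟ ♟ ♟ ♟
· · · · · · · ·
· · · ♟ · · · ·
· · · · · · ♙ ·
· · · · · · · ·
♙ ♙ ♙ ♙ ♙ ♙ · ♙
♖ ♘ ♗ ♕ ♔ ♗ ♘ ♖


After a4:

♜ ♞ ♝ ♛ ♚ ♝ ♞ ♜
♟ ♟ ♟ · ♟ ♟ ♟ ♟
· · · · · · · ·
· · · ♟ · · · ·
♙ · · · · · ♙ ·
· · · · · · · ·
· ♙ ♙ ♙ ♙ ♙ · ♙
♖ ♘ ♗ ♕ ♔ ♗ ♘ ♖


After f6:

♜ ♞ ♝ ♛ ♚ ♝ ♞ ♜
♟ ♟ ♟ · ♟ · ♟ ♟
· · · · · ♟ · ·
· · · ♟ · · · ·
♙ · · · · · ♙ ·
· · · · · · · ·
· ♙ ♙ ♙ ♙ ♙ · ♙
♖ ♘ ♗ ♕ ♔ ♗ ♘ ♖


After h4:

♜ ♞ ♝ ♛ ♚ ♝ ♞ ♜
♟ ♟ ♟ · ♟ · ♟ ♟
· · · · · ♟ · ·
· · · ♟ · · · ·
♙ · · · · · ♙ ♙
· · · · · · · ·
· ♙ ♙ ♙ ♙ ♙ · ·
♖ ♘ ♗ ♕ ♔ ♗ ♘ ♖



  a b c d e f g h
  ─────────────────
8│♜ ♞ ♝ ♛ ♚ ♝ ♞ ♜│8
7│♟ ♟ ♟ · ♟ · ♟ ♟│7
6│· · · · · ♟ · ·│6
5│· · · ♟ · · · ·│5
4│♙ · · · · · ♙ ♙│4
3│· · · · · · · ·│3
2│· ♙ ♙ ♙ ♙ ♙ · ·│2
1│♖ ♘ ♗ ♕ ♔ ♗ ♘ ♖│1
  ─────────────────
  a b c d e f g h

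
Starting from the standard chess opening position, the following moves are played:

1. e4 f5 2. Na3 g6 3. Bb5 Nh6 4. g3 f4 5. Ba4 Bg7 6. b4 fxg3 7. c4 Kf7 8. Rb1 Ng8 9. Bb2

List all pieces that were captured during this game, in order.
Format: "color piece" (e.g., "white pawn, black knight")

Tracking captures:
  fxg3: captured white pawn

white pawn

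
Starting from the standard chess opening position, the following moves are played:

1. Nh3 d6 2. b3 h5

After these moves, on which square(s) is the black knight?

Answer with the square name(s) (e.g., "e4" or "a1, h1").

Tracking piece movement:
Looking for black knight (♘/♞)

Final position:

  a b c d e f g h
  ─────────────────
8│♜ ♞ ♝ ♛ ♚ ♝ ♞ ♜│8
7│♟ ♟ ♟ · ♟ ♟ ♟ ·│7
6│· · · ♟ · · · ·│6
5│· · · · · · · ♟│5
4│· · · · · · · ·│4
3│· ♙ · · · · · ♘│3
2│♙ · ♙ ♙ ♙ ♙ ♙ ♙│2
1│♖ ♘ ♗ ♕ ♔ ♗ · ♖│1
  ─────────────────
  a b c d e f g h


b8, g8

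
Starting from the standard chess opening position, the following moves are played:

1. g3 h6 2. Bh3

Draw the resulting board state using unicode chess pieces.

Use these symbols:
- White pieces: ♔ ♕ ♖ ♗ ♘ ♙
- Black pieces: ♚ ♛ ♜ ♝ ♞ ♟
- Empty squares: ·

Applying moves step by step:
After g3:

♜ ♞ ♝ ♛ ♚ ♝ ♞ ♜
♟ ♟ ♟ ♟ ♟ ♟ ♟ ♟
· · · · · · · ·
· · · · · · · ·
· · · · · · · ·
· · · · · · ♙ ·
♙ ♙ ♙ ♙ ♙ ♙ · ♙
♖ ♘ ♗ ♕ ♔ ♗ ♘ ♖


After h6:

♜ ♞ ♝ ♛ ♚ ♝ ♞ ♜
♟ ♟ ♟ ♟ ♟ ♟ ♟ ·
· · · · · · · ♟
· · · · · · · ·
· · · · · · · ·
· · · · · · ♙ ·
♙ ♙ ♙ ♙ ♙ ♙ · ♙
♖ ♘ ♗ ♕ ♔ ♗ ♘ ♖


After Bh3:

♜ ♞ ♝ ♛ ♚ ♝ ♞ ♜
♟ ♟ ♟ ♟ ♟ ♟ ♟ ·
· · · · · · · ♟
· · · · · · · ·
· · · · · · · ·
· · · · · · ♙ ♗
♙ ♙ ♙ ♙ ♙ ♙ · ♙
♖ ♘ ♗ ♕ ♔ · ♘ ♖



  a b c d e f g h
  ─────────────────
8│♜ ♞ ♝ ♛ ♚ ♝ ♞ ♜│8
7│♟ ♟ ♟ ♟ ♟ ♟ ♟ ·│7
6│· · · · · · · ♟│6
5│· · · · · · · ·│5
4│· · · · · · · ·│4
3│· · · · · · ♙ ♗│3
2│♙ ♙ ♙ ♙ ♙ ♙ · ♙│2
1│♖ ♘ ♗ ♕ ♔ · ♘ ♖│1
  ─────────────────
  a b c d e f g h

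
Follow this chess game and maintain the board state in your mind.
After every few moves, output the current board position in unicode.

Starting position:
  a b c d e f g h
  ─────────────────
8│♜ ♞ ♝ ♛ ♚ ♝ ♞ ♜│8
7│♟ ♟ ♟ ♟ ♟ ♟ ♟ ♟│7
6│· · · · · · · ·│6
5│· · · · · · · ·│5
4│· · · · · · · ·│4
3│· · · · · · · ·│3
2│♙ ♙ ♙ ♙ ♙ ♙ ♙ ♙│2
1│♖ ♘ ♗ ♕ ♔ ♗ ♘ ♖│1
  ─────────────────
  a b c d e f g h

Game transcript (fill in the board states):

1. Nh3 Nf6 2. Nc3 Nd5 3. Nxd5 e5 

  a b c d e f g h
  ─────────────────
8│♜ ♞ ♝ ♛ ♚ ♝ · ♜│8
7│♟ ♟ ♟ ♟ · ♟ ♟ ♟│7
6│· · · · · · · ·│6
5│· · · ♘ ♟ · · ·│5
4│· · · · · · · ·│4
3│· · · · · · · ♘│3
2│♙ ♙ ♙ ♙ ♙ ♙ ♙ ♙│2
1│♖ · ♗ ♕ ♔ ♗ · ♖│1
  ─────────────────
  a b c d e f g h

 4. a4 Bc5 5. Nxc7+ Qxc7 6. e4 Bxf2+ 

  a b c d e f g h
  ─────────────────
8│♜ ♞ ♝ · ♚ · · ♜│8
7│♟ ♟ ♛ ♟ · ♟ ♟ ♟│7
6│· · · · · · · ·│6
5│· · · · ♟ · · ·│5
4│♙ · · · ♙ · · ·│4
3│· · · · · · · ♘│3
2│· ♙ ♙ ♙ · ♝ ♙ ♙│2
1│♖ · ♗ ♕ ♔ ♗ · ♖│1
  ─────────────────
  a b c d e f g h

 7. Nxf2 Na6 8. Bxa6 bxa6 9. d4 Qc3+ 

  a b c d e f g h
  ─────────────────
8│♜ · ♝ · ♚ · · ♜│8
7│♟ · · ♟ · ♟ ♟ ♟│7
6│♟ · · · · · · ·│6
5│· · · · ♟ · · ·│5
4│♙ · · ♙ ♙ · · ·│4
3│· · ♛ · · · · ·│3
2│· ♙ ♙ · · ♘ ♙ ♙│2
1│♖ · ♗ ♕ ♔ · · ♖│1
  ─────────────────
  a b c d e f g h

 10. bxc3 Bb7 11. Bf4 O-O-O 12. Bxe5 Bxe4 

  a b c d e f g h
  ─────────────────
8│· · ♚ ♜ · · · ♜│8
7│♟ · · ♟ · ♟ ♟ ♟│7
6│♟ · · · · · · ·│6
5│· · · · ♗ · · ·│5
4│♙ · · ♙ ♝ · · ·│4
3│· · ♙ · · · · ·│3
2│· · ♙ · · ♘ ♙ ♙│2
1│♖ · · ♕ ♔ · · ♖│1
  ─────────────────
  a b c d e f g h



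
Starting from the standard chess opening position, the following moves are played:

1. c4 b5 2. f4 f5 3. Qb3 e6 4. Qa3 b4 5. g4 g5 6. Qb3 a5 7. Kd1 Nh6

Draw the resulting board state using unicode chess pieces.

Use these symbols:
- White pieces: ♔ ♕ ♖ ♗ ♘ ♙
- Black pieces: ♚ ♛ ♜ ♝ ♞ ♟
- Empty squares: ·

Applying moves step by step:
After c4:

♜ ♞ ♝ ♛ ♚ ♝ ♞ ♜
♟ ♟ ♟ ♟ ♟ ♟ ♟ ♟
· · · · · · · ·
· · · · · · · ·
· · ♙ · · · · ·
· · · · · · · ·
♙ ♙ · ♙ ♙ ♙ ♙ ♙
♖ ♘ ♗ ♕ ♔ ♗ ♘ ♖


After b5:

♜ ♞ ♝ ♛ ♚ ♝ ♞ ♜
♟ · ♟ ♟ ♟ ♟ ♟ ♟
· · · · · · · ·
· ♟ · · · · · ·
· · ♙ · · · · ·
· · · · · · · ·
♙ ♙ · ♙ ♙ ♙ ♙ ♙
♖ ♘ ♗ ♕ ♔ ♗ ♘ ♖


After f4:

♜ ♞ ♝ ♛ ♚ ♝ ♞ ♜
♟ · ♟ ♟ ♟ ♟ ♟ ♟
· · · · · · · ·
· ♟ · · · · · ·
· · ♙ · · ♙ · ·
· · · · · · · ·
♙ ♙ · ♙ ♙ · ♙ ♙
♖ ♘ ♗ ♕ ♔ ♗ ♘ ♖


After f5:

♜ ♞ ♝ ♛ ♚ ♝ ♞ ♜
♟ · ♟ ♟ ♟ · ♟ ♟
· · · · · · · ·
· ♟ · · · ♟ · ·
· · ♙ · · ♙ · ·
· · · · · · · ·
♙ ♙ · ♙ ♙ · ♙ ♙
♖ ♘ ♗ ♕ ♔ ♗ ♘ ♖


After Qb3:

♜ ♞ ♝ ♛ ♚ ♝ ♞ ♜
♟ · ♟ ♟ ♟ · ♟ ♟
· · · · · · · ·
· ♟ · · · ♟ · ·
· · ♙ · · ♙ · ·
· ♕ · · · · · ·
♙ ♙ · ♙ ♙ · ♙ ♙
♖ ♘ ♗ · ♔ ♗ ♘ ♖


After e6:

♜ ♞ ♝ ♛ ♚ ♝ ♞ ♜
♟ · ♟ ♟ · · ♟ ♟
· · · · ♟ · · ·
· ♟ · · · ♟ · ·
· · ♙ · · ♙ · ·
· ♕ · · · · · ·
♙ ♙ · ♙ ♙ · ♙ ♙
♖ ♘ ♗ · ♔ ♗ ♘ ♖


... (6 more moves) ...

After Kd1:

♜ ♞ ♝ ♛ ♚ ♝ ♞ ♜
· · ♟ ♟ · · · ♟
· · · · ♟ · · ·
♟ · · · · ♟ ♟ ·
· ♟ ♙ · · ♙ ♙ ·
· ♕ · · · · · ·
♙ ♙ · ♙ ♙ · · ♙
♖ ♘ ♗ ♔ · ♗ ♘ ♖


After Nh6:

♜ ♞ ♝ ♛ ♚ ♝ · ♜
· · ♟ ♟ · · · ♟
· · · · ♟ · · ♞
♟ · · · · ♟ ♟ ·
· ♟ ♙ · · ♙ ♙ ·
· ♕ · · · · · ·
♙ ♙ · ♙ ♙ · · ♙
♖ ♘ ♗ ♔ · ♗ ♘ ♖



  a b c d e f g h
  ─────────────────
8│♜ ♞ ♝ ♛ ♚ ♝ · ♜│8
7│· · ♟ ♟ · · · ♟│7
6│· · · · ♟ · · ♞│6
5│♟ · · · · ♟ ♟ ·│5
4│· ♟ ♙ · · ♙ ♙ ·│4
3│· ♕ · · · · · ·│3
2│♙ ♙ · ♙ ♙ · · ♙│2
1│♖ ♘ ♗ ♔ · ♗ ♘ ♖│1
  ─────────────────
  a b c d e f g h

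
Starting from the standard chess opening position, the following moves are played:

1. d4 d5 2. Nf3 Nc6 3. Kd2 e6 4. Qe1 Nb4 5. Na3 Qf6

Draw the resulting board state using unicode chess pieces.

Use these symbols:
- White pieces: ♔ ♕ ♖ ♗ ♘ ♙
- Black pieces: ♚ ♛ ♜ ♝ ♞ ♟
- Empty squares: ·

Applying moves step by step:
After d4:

♜ ♞ ♝ ♛ ♚ ♝ ♞ ♜
♟ ♟ ♟ ♟ ♟ ♟ ♟ ♟
· · · · · · · ·
· · · · · · · ·
· · · ♙ · · · ·
· · · · · · · ·
♙ ♙ ♙ · ♙ ♙ ♙ ♙
♖ ♘ ♗ ♕ ♔ ♗ ♘ ♖


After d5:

♜ ♞ ♝ ♛ ♚ ♝ ♞ ♜
♟ ♟ ♟ · ♟ ♟ ♟ ♟
· · · · · · · ·
· · · ♟ · · · ·
· · · ♙ · · · ·
· · · · · · · ·
♙ ♙ ♙ · ♙ ♙ ♙ ♙
♖ ♘ ♗ ♕ ♔ ♗ ♘ ♖


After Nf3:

♜ ♞ ♝ ♛ ♚ ♝ ♞ ♜
♟ ♟ ♟ · ♟ ♟ ♟ ♟
· · · · · · · ·
· · · ♟ · · · ·
· · · ♙ · · · ·
· · · · · ♘ · ·
♙ ♙ ♙ · ♙ ♙ ♙ ♙
♖ ♘ ♗ ♕ ♔ ♗ · ♖


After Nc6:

♜ · ♝ ♛ ♚ ♝ ♞ ♜
♟ ♟ ♟ · ♟ ♟ ♟ ♟
· · ♞ · · · · ·
· · · ♟ · · · ·
· · · ♙ · · · ·
· · · · · ♘ · ·
♙ ♙ ♙ · ♙ ♙ ♙ ♙
♖ ♘ ♗ ♕ ♔ ♗ · ♖


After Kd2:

♜ · ♝ ♛ ♚ ♝ ♞ ♜
♟ ♟ ♟ · ♟ ♟ ♟ ♟
· · ♞ · · · · ·
· · · ♟ · · · ·
· · · ♙ · · · ·
· · · · · ♘ · ·
♙ ♙ ♙ ♔ ♙ ♙ ♙ ♙
♖ ♘ ♗ ♕ · ♗ · ♖


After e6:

♜ · ♝ ♛ ♚ ♝ ♞ ♜
♟ ♟ ♟ · · ♟ ♟ ♟
· · ♞ · ♟ · · ·
· · · ♟ · · · ·
· · · ♙ · · · ·
· · · · · ♘ · ·
♙ ♙ ♙ ♔ ♙ ♙ ♙ ♙
♖ ♘ ♗ ♕ · ♗ · ♖


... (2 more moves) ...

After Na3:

♜ · ♝ ♛ ♚ ♝ ♞ ♜
♟ ♟ ♟ · · ♟ ♟ ♟
· · · · ♟ · · ·
· · · ♟ · · · ·
· ♞ · ♙ · · · ·
♘ · · · · ♘ · ·
♙ ♙ ♙ ♔ ♙ ♙ ♙ ♙
♖ · ♗ · ♕ ♗ · ♖


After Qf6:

♜ · ♝ · ♚ ♝ ♞ ♜
♟ ♟ ♟ · · ♟ ♟ ♟
· · · · ♟ ♛ · ·
· · · ♟ · · · ·
· ♞ · ♙ · · · ·
♘ · · · · ♘ · ·
♙ ♙ ♙ ♔ ♙ ♙ ♙ ♙
♖ · ♗ · ♕ ♗ · ♖



  a b c d e f g h
  ─────────────────
8│♜ · ♝ · ♚ ♝ ♞ ♜│8
7│♟ ♟ ♟ · · ♟ ♟ ♟│7
6│· · · · ♟ ♛ · ·│6
5│· · · ♟ · · · ·│5
4│· ♞ · ♙ · · · ·│4
3│♘ · · · · ♘ · ·│3
2│♙ ♙ ♙ ♔ ♙ ♙ ♙ ♙│2
1│♖ · ♗ · ♕ ♗ · ♖│1
  ─────────────────
  a b c d e f g h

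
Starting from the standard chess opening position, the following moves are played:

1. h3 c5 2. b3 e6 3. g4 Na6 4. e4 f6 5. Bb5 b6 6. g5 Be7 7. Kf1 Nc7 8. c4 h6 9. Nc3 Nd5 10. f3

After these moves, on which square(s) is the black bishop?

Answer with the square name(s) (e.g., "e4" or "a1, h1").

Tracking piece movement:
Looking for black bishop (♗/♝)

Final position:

  a b c d e f g h
  ─────────────────
8│♜ · ♝ ♛ ♚ · ♞ ♜│8
7│♟ · · ♟ ♝ · ♟ ·│7
6│· ♟ · · ♟ ♟ · ♟│6
5│· ♗ ♟ ♞ · · ♙ ·│5
4│· · ♙ · ♙ · · ·│4
3│· ♙ ♘ · · ♙ · ♙│3
2│♙ · · ♙ · · · ·│2
1│♖ · ♗ ♕ · ♔ ♘ ♖│1
  ─────────────────
  a b c d e f g h


c8, e7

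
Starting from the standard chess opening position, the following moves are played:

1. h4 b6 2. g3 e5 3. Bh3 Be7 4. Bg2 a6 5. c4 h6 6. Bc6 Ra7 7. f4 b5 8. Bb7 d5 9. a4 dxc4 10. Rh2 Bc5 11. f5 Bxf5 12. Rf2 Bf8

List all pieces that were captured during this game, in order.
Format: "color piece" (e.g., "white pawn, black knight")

Tracking captures:
  dxc4: captured white pawn
  Bxf5: captured white pawn

white pawn, white pawn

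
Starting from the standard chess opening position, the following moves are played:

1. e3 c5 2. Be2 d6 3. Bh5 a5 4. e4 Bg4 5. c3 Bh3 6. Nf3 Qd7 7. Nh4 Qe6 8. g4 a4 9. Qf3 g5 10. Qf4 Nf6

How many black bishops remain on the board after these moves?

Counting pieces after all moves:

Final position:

  a b c d e f g h
  ─────────────────
8│♜ ♞ · · ♚ ♝ · ♜│8
7│· ♟ · · ♟ ♟ · ♟│7
6│· · · ♟ ♛ ♞ · ·│6
5│· · ♟ · · · ♟ ♗│5
4│♟ · · · ♙ ♕ ♙ ♘│4
3│· · ♙ · · · · ♝│3
2│♙ ♙ · ♙ · ♙ · ♙│2
1│♖ ♘ ♗ · ♔ · · ♖│1
  ─────────────────
  a b c d e f g h


2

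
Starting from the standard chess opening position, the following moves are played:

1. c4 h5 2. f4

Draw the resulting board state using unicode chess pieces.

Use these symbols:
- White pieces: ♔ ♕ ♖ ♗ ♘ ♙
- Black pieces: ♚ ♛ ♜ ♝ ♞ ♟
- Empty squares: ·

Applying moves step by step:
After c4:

♜ ♞ ♝ ♛ ♚ ♝ ♞ ♜
♟ ♟ ♟ ♟ ♟ ♟ ♟ ♟
· · · · · · · ·
· · · · · · · ·
· · ♙ · · · · ·
· · · · · · · ·
♙ ♙ · ♙ ♙ ♙ ♙ ♙
♖ ♘ ♗ ♕ ♔ ♗ ♘ ♖


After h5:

♜ ♞ ♝ ♛ ♚ ♝ ♞ ♜
♟ ♟ ♟ ♟ ♟ ♟ ♟ ·
· · · · · · · ·
· · · · · · · ♟
· · ♙ · · · · ·
· · · · · · · ·
♙ ♙ · ♙ ♙ ♙ ♙ ♙
♖ ♘ ♗ ♕ ♔ ♗ ♘ ♖


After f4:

♜ ♞ ♝ ♛ ♚ ♝ ♞ ♜
♟ ♟ ♟ ♟ ♟ ♟ ♟ ·
· · · · · · · ·
· · · · · · · ♟
· · ♙ · · ♙ · ·
· · · · · · · ·
♙ ♙ · ♙ ♙ · ♙ ♙
♖ ♘ ♗ ♕ ♔ ♗ ♘ ♖



  a b c d e f g h
  ─────────────────
8│♜ ♞ ♝ ♛ ♚ ♝ ♞ ♜│8
7│♟ ♟ ♟ ♟ ♟ ♟ ♟ ·│7
6│· · · · · · · ·│6
5│· · · · · · · ♟│5
4│· · ♙ · · ♙ · ·│4
3│· · · · · · · ·│3
2│♙ ♙ · ♙ ♙ · ♙ ♙│2
1│♖ ♘ ♗ ♕ ♔ ♗ ♘ ♖│1
  ─────────────────
  a b c d e f g h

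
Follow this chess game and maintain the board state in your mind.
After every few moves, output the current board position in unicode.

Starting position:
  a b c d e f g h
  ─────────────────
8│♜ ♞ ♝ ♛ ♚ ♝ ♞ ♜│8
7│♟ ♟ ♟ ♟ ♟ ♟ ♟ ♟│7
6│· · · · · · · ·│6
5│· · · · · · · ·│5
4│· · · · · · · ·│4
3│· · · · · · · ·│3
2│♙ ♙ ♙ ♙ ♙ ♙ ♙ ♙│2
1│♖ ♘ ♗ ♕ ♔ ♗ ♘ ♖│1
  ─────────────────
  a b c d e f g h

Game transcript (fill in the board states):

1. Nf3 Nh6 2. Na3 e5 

  a b c d e f g h
  ─────────────────
8│♜ ♞ ♝ ♛ ♚ ♝ · ♜│8
7│♟ ♟ ♟ ♟ · ♟ ♟ ♟│7
6│· · · · · · · ♞│6
5│· · · · ♟ · · ·│5
4│· · · · · · · ·│4
3│♘ · · · · ♘ · ·│3
2│♙ ♙ ♙ ♙ ♙ ♙ ♙ ♙│2
1│♖ · ♗ ♕ ♔ ♗ · ♖│1
  ─────────────────
  a b c d e f g h

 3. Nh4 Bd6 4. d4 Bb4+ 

  a b c d e f g h
  ─────────────────
8│♜ ♞ ♝ ♛ ♚ · · ♜│8
7│♟ ♟ ♟ ♟ · ♟ ♟ ♟│7
6│· · · · · · · ♞│6
5│· · · · ♟ · · ·│5
4│· ♝ · ♙ · · · ♘│4
3│♘ · · · · · · ·│3
2│♙ ♙ ♙ · ♙ ♙ ♙ ♙│2
1│♖ · ♗ ♕ ♔ ♗ · ♖│1
  ─────────────────
  a b c d e f g h

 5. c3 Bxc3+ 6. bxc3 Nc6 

  a b c d e f g h
  ─────────────────
8│♜ · ♝ ♛ ♚ · · ♜│8
7│♟ ♟ ♟ ♟ · ♟ ♟ ♟│7
6│· · ♞ · · · · ♞│6
5│· · · · ♟ · · ·│5
4│· · · ♙ · · · ♘│4
3│♘ · ♙ · · · · ·│3
2│♙ · · · ♙ ♙ ♙ ♙│2
1│♖ · ♗ ♕ ♔ ♗ · ♖│1
  ─────────────────
  a b c d e f g h

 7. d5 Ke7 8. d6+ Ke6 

  a b c d e f g h
  ─────────────────
8│♜ · ♝ ♛ · · · ♜│8
7│♟ ♟ ♟ ♟ · ♟ ♟ ♟│7
6│· · ♞ ♙ ♚ · · ♞│6
5│· · · · ♟ · · ·│5
4│· · · · · · · ♘│4
3│♘ · ♙ · · · · ·│3
2│♙ · · · ♙ ♙ ♙ ♙│2
1│♖ · ♗ ♕ ♔ ♗ · ♖│1
  ─────────────────
  a b c d e f g h

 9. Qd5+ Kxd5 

  a b c d e f g h
  ─────────────────
8│♜ · ♝ ♛ · · · ♜│8
7│♟ ♟ ♟ ♟ · ♟ ♟ ♟│7
6│· · ♞ ♙ · · · ♞│6
5│· · · ♚ ♟ · · ·│5
4│· · · · · · · ♘│4
3│♘ · ♙ · · · · ·│3
2│♙ · · · ♙ ♙ ♙ ♙│2
1│♖ · ♗ · ♔ ♗ · ♖│1
  ─────────────────
  a b c d e f g h


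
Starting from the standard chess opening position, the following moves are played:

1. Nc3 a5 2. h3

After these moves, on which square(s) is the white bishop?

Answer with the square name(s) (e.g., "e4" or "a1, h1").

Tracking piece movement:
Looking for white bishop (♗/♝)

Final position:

  a b c d e f g h
  ─────────────────
8│♜ ♞ ♝ ♛ ♚ ♝ ♞ ♜│8
7│· ♟ ♟ ♟ ♟ ♟ ♟ ♟│7
6│· · · · · · · ·│6
5│♟ · · · · · · ·│5
4│· · · · · · · ·│4
3│· · ♘ · · · · ♙│3
2│♙ ♙ ♙ ♙ ♙ ♙ ♙ ·│2
1│♖ · ♗ ♕ ♔ ♗ ♘ ♖│1
  ─────────────────
  a b c d e f g h


c1, f1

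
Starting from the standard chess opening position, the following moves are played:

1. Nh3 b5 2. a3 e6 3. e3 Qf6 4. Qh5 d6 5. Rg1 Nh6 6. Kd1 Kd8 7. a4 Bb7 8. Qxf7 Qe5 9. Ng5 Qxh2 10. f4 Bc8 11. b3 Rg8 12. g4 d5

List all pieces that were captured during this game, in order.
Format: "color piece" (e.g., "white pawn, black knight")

Tracking captures:
  Qxf7: captured black pawn
  Qxh2: captured white pawn

black pawn, white pawn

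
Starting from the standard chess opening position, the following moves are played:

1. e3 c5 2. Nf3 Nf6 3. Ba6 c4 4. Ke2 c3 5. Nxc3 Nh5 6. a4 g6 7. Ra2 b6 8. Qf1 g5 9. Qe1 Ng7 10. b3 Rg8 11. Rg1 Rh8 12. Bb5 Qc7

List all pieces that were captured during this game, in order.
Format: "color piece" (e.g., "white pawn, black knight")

Tracking captures:
  Nxc3: captured black pawn

black pawn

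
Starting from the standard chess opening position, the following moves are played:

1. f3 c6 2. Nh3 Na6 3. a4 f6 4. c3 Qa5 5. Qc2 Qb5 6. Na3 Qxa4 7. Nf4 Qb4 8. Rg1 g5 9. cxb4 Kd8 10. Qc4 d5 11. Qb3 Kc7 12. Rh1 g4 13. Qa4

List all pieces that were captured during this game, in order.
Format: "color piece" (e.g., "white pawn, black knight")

Tracking captures:
  Qxa4: captured white pawn
  cxb4: captured black queen

white pawn, black queen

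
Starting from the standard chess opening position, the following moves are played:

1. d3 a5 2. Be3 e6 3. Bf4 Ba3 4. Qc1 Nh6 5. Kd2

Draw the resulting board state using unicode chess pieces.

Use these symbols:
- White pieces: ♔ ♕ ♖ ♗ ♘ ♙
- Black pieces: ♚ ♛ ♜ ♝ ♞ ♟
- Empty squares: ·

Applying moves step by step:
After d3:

♜ ♞ ♝ ♛ ♚ ♝ ♞ ♜
♟ ♟ ♟ ♟ ♟ ♟ ♟ ♟
· · · · · · · ·
· · · · · · · ·
· · · · · · · ·
· · · ♙ · · · ·
♙ ♙ ♙ · ♙ ♙ ♙ ♙
♖ ♘ ♗ ♕ ♔ ♗ ♘ ♖


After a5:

♜ ♞ ♝ ♛ ♚ ♝ ♞ ♜
· ♟ ♟ ♟ ♟ ♟ ♟ ♟
· · · · · · · ·
♟ · · · · · · ·
· · · · · · · ·
· · · ♙ · · · ·
♙ ♙ ♙ · ♙ ♙ ♙ ♙
♖ ♘ ♗ ♕ ♔ ♗ ♘ ♖


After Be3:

♜ ♞ ♝ ♛ ♚ ♝ ♞ ♜
· ♟ ♟ ♟ ♟ ♟ ♟ ♟
· · · · · · · ·
♟ · · · · · · ·
· · · · · · · ·
· · · ♙ ♗ · · ·
♙ ♙ ♙ · ♙ ♙ ♙ ♙
♖ ♘ · ♕ ♔ ♗ ♘ ♖


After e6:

♜ ♞ ♝ ♛ ♚ ♝ ♞ ♜
· ♟ ♟ ♟ · ♟ ♟ ♟
· · · · ♟ · · ·
♟ · · · · · · ·
· · · · · · · ·
· · · ♙ ♗ · · ·
♙ ♙ ♙ · ♙ ♙ ♙ ♙
♖ ♘ · ♕ ♔ ♗ ♘ ♖


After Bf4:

♜ ♞ ♝ ♛ ♚ ♝ ♞ ♜
· ♟ ♟ ♟ · ♟ ♟ ♟
· · · · ♟ · · ·
♟ · · · · · · ·
· · · · · ♗ · ·
· · · ♙ · · · ·
♙ ♙ ♙ · ♙ ♙ ♙ ♙
♖ ♘ · ♕ ♔ ♗ ♘ ♖


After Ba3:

♜ ♞ ♝ ♛ ♚ · ♞ ♜
· ♟ ♟ ♟ · ♟ ♟ ♟
· · · · ♟ · · ·
♟ · · · · · · ·
· · · · · ♗ · ·
♝ · · ♙ · · · ·
♙ ♙ ♙ · ♙ ♙ ♙ ♙
♖ ♘ · ♕ ♔ ♗ ♘ ♖


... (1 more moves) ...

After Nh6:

♜ ♞ ♝ ♛ ♚ · · ♜
· ♟ ♟ ♟ · ♟ ♟ ♟
· · · · ♟ · · ♞
♟ · · · · · · ·
· · · · · ♗ · ·
♝ · · ♙ · · · ·
♙ ♙ ♙ · ♙ ♙ ♙ ♙
♖ ♘ ♕ · ♔ ♗ ♘ ♖


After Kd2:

♜ ♞ ♝ ♛ ♚ · · ♜
· ♟ ♟ ♟ · ♟ ♟ ♟
· · · · ♟ · · ♞
♟ · · · · · · ·
· · · · · ♗ · ·
♝ · · ♙ · · · ·
♙ ♙ ♙ ♔ ♙ ♙ ♙ ♙
♖ ♘ ♕ · · ♗ ♘ ♖



  a b c d e f g h
  ─────────────────
8│♜ ♞ ♝ ♛ ♚ · · ♜│8
7│· ♟ ♟ ♟ · ♟ ♟ ♟│7
6│· · · · ♟ · · ♞│6
5│♟ · · · · · · ·│5
4│· · · · · ♗ · ·│4
3│♝ · · ♙ · · · ·│3
2│♙ ♙ ♙ ♔ ♙ ♙ ♙ ♙│2
1│♖ ♘ ♕ · · ♗ ♘ ♖│1
  ─────────────────
  a b c d e f g h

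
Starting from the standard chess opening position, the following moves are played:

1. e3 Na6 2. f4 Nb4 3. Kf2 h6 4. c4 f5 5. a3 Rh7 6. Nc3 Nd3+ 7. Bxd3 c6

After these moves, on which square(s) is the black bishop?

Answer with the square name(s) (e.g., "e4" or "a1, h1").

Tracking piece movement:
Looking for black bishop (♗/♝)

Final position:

  a b c d e f g h
  ─────────────────
8│♜ · ♝ ♛ ♚ ♝ ♞ ·│8
7│♟ ♟ · ♟ ♟ · ♟ ♜│7
6│· · ♟ · · · · ♟│6
5│· · · · · ♟ · ·│5
4│· · ♙ · · ♙ · ·│4
3│♙ · ♘ ♗ ♙ · · ·│3
2│· ♙ · ♙ · ♔ ♙ ♙│2
1│♖ · ♗ ♕ · · ♘ ♖│1
  ─────────────────
  a b c d e f g h


c8, f8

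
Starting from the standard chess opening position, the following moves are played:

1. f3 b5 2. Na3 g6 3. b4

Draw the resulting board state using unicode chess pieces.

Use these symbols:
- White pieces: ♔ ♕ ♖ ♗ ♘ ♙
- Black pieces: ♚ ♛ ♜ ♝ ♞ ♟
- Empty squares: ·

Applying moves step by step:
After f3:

♜ ♞ ♝ ♛ ♚ ♝ ♞ ♜
♟ ♟ ♟ ♟ ♟ ♟ ♟ ♟
· · · · · · · ·
· · · · · · · ·
· · · · · · · ·
· · · · · ♙ · ·
♙ ♙ ♙ ♙ ♙ · ♙ ♙
♖ ♘ ♗ ♕ ♔ ♗ ♘ ♖


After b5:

♜ ♞ ♝ ♛ ♚ ♝ ♞ ♜
♟ · ♟ ♟ ♟ ♟ ♟ ♟
· · · · · · · ·
· ♟ · · · · · ·
· · · · · · · ·
· · · · · ♙ · ·
♙ ♙ ♙ ♙ ♙ · ♙ ♙
♖ ♘ ♗ ♕ ♔ ♗ ♘ ♖


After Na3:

♜ ♞ ♝ ♛ ♚ ♝ ♞ ♜
♟ · ♟ ♟ ♟ ♟ ♟ ♟
· · · · · · · ·
· ♟ · · · · · ·
· · · · · · · ·
♘ · · · · ♙ · ·
♙ ♙ ♙ ♙ ♙ · ♙ ♙
♖ · ♗ ♕ ♔ ♗ ♘ ♖


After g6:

♜ ♞ ♝ ♛ ♚ ♝ ♞ ♜
♟ · ♟ ♟ ♟ ♟ · ♟
· · · · · · ♟ ·
· ♟ · · · · · ·
· · · · · · · ·
♘ · · · · ♙ · ·
♙ ♙ ♙ ♙ ♙ · ♙ ♙
♖ · ♗ ♕ ♔ ♗ ♘ ♖


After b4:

♜ ♞ ♝ ♛ ♚ ♝ ♞ ♜
♟ · ♟ ♟ ♟ ♟ · ♟
· · · · · · ♟ ·
· ♟ · · · · · ·
· ♙ · · · · · ·
♘ · · · · ♙ · ·
♙ · ♙ ♙ ♙ · ♙ ♙
♖ · ♗ ♕ ♔ ♗ ♘ ♖



  a b c d e f g h
  ─────────────────
8│♜ ♞ ♝ ♛ ♚ ♝ ♞ ♜│8
7│♟ · ♟ ♟ ♟ ♟ · ♟│7
6│· · · · · · ♟ ·│6
5│· ♟ · · · · · ·│5
4│· ♙ · · · · · ·│4
3│♘ · · · · ♙ · ·│3
2│♙ · ♙ ♙ ♙ · ♙ ♙│2
1│♖ · ♗ ♕ ♔ ♗ ♘ ♖│1
  ─────────────────
  a b c d e f g h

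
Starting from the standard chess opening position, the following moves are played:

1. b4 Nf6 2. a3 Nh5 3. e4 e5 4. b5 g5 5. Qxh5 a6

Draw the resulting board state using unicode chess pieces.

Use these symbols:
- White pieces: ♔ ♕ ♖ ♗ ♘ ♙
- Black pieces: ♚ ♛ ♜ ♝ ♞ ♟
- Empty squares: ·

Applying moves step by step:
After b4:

♜ ♞ ♝ ♛ ♚ ♝ ♞ ♜
♟ ♟ ♟ ♟ ♟ ♟ ♟ ♟
· · · · · · · ·
· · · · · · · ·
· ♙ · · · · · ·
· · · · · · · ·
♙ · ♙ ♙ ♙ ♙ ♙ ♙
♖ ♘ ♗ ♕ ♔ ♗ ♘ ♖


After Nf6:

♜ ♞ ♝ ♛ ♚ ♝ · ♜
♟ ♟ ♟ ♟ ♟ ♟ ♟ ♟
· · · · · ♞ · ·
· · · · · · · ·
· ♙ · · · · · ·
· · · · · · · ·
♙ · ♙ ♙ ♙ ♙ ♙ ♙
♖ ♘ ♗ ♕ ♔ ♗ ♘ ♖


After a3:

♜ ♞ ♝ ♛ ♚ ♝ · ♜
♟ ♟ ♟ ♟ ♟ ♟ ♟ ♟
· · · · · ♞ · ·
· · · · · · · ·
· ♙ · · · · · ·
♙ · · · · · · ·
· · ♙ ♙ ♙ ♙ ♙ ♙
♖ ♘ ♗ ♕ ♔ ♗ ♘ ♖


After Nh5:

♜ ♞ ♝ ♛ ♚ ♝ · ♜
♟ ♟ ♟ ♟ ♟ ♟ ♟ ♟
· · · · · · · ·
· · · · · · · ♞
· ♙ · · · · · ·
♙ · · · · · · ·
· · ♙ ♙ ♙ ♙ ♙ ♙
♖ ♘ ♗ ♕ ♔ ♗ ♘ ♖


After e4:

♜ ♞ ♝ ♛ ♚ ♝ · ♜
♟ ♟ ♟ ♟ ♟ ♟ ♟ ♟
· · · · · · · ·
· · · · · · · ♞
· ♙ · · ♙ · · ·
♙ · · · · · · ·
· · ♙ ♙ · ♙ ♙ ♙
♖ ♘ ♗ ♕ ♔ ♗ ♘ ♖


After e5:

♜ ♞ ♝ ♛ ♚ ♝ · ♜
♟ ♟ ♟ ♟ · ♟ ♟ ♟
· · · · · · · ·
· · · · ♟ · · ♞
· ♙ · · ♙ · · ·
♙ · · · · · · ·
· · ♙ ♙ · ♙ ♙ ♙
♖ ♘ ♗ ♕ ♔ ♗ ♘ ♖


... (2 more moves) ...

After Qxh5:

♜ ♞ ♝ ♛ ♚ ♝ · ♜
♟ ♟ ♟ ♟ · ♟ · ♟
· · · · · · · ·
· ♙ · · ♟ · ♟ ♕
· · · · ♙ · · ·
♙ · · · · · · ·
· · ♙ ♙ · ♙ ♙ ♙
♖ ♘ ♗ · ♔ ♗ ♘ ♖


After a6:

♜ ♞ ♝ ♛ ♚ ♝ · ♜
· ♟ ♟ ♟ · ♟ · ♟
♟ · · · · · · ·
· ♙ · · ♟ · ♟ ♕
· · · · ♙ · · ·
♙ · · · · · · ·
· · ♙ ♙ · ♙ ♙ ♙
♖ ♘ ♗ · ♔ ♗ ♘ ♖



  a b c d e f g h
  ─────────────────
8│♜ ♞ ♝ ♛ ♚ ♝ · ♜│8
7│· ♟ ♟ ♟ · ♟ · ♟│7
6│♟ · · · · · · ·│6
5│· ♙ · · ♟ · ♟ ♕│5
4│· · · · ♙ · · ·│4
3│♙ · · · · · · ·│3
2│· · ♙ ♙ · ♙ ♙ ♙│2
1│♖ ♘ ♗ · ♔ ♗ ♘ ♖│1
  ─────────────────
  a b c d e f g h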